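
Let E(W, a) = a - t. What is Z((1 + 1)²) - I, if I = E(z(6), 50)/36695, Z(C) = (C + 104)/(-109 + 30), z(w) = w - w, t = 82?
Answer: -3960532/2898905 ≈ -1.3662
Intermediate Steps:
z(w) = 0
E(W, a) = -82 + a (E(W, a) = a - 1*82 = a - 82 = -82 + a)
Z(C) = -104/79 - C/79 (Z(C) = (104 + C)/(-79) = (104 + C)*(-1/79) = -104/79 - C/79)
I = -32/36695 (I = (-82 + 50)/36695 = -32*1/36695 = -32/36695 ≈ -0.00087205)
Z((1 + 1)²) - I = (-104/79 - (1 + 1)²/79) - 1*(-32/36695) = (-104/79 - 1/79*2²) + 32/36695 = (-104/79 - 1/79*4) + 32/36695 = (-104/79 - 4/79) + 32/36695 = -108/79 + 32/36695 = -3960532/2898905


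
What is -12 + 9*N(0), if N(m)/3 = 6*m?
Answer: -12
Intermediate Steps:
N(m) = 18*m (N(m) = 3*(6*m) = 18*m)
-12 + 9*N(0) = -12 + 9*(18*0) = -12 + 9*0 = -12 + 0 = -12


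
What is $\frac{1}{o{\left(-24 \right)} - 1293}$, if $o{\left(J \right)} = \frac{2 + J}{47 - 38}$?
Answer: $- \frac{9}{11659} \approx -0.00077194$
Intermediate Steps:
$o{\left(J \right)} = \frac{2}{9} + \frac{J}{9}$ ($o{\left(J \right)} = \frac{2 + J}{9} = \left(2 + J\right) \frac{1}{9} = \frac{2}{9} + \frac{J}{9}$)
$\frac{1}{o{\left(-24 \right)} - 1293} = \frac{1}{\left(\frac{2}{9} + \frac{1}{9} \left(-24\right)\right) - 1293} = \frac{1}{\left(\frac{2}{9} - \frac{8}{3}\right) - 1293} = \frac{1}{- \frac{22}{9} - 1293} = \frac{1}{- \frac{11659}{9}} = - \frac{9}{11659}$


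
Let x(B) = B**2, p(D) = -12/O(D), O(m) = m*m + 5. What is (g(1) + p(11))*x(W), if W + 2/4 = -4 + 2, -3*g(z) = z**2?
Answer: -75/28 ≈ -2.6786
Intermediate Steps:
O(m) = 5 + m**2 (O(m) = m**2 + 5 = 5 + m**2)
g(z) = -z**2/3
p(D) = -12/(5 + D**2)
W = -5/2 (W = -1/2 + (-4 + 2) = -1/2 - 2 = -5/2 ≈ -2.5000)
(g(1) + p(11))*x(W) = (-1/3*1**2 - 12/(5 + 11**2))*(-5/2)**2 = (-1/3*1 - 12/(5 + 121))*(25/4) = (-1/3 - 12/126)*(25/4) = (-1/3 - 12*1/126)*(25/4) = (-1/3 - 2/21)*(25/4) = -3/7*25/4 = -75/28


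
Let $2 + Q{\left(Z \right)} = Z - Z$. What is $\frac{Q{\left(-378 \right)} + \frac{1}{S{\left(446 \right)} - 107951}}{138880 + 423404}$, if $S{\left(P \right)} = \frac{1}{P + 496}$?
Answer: $- \frac{50845156}{14294642639211} \approx -3.5569 \cdot 10^{-6}$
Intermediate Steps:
$S{\left(P \right)} = \frac{1}{496 + P}$
$Q{\left(Z \right)} = -2$ ($Q{\left(Z \right)} = -2 + \left(Z - Z\right) = -2 + 0 = -2$)
$\frac{Q{\left(-378 \right)} + \frac{1}{S{\left(446 \right)} - 107951}}{138880 + 423404} = \frac{-2 + \frac{1}{\frac{1}{496 + 446} - 107951}}{138880 + 423404} = \frac{-2 + \frac{1}{\frac{1}{942} - 107951}}{562284} = \left(-2 + \frac{1}{\frac{1}{942} - 107951}\right) \frac{1}{562284} = \left(-2 + \frac{1}{- \frac{101689841}{942}}\right) \frac{1}{562284} = \left(-2 - \frac{942}{101689841}\right) \frac{1}{562284} = \left(- \frac{203380624}{101689841}\right) \frac{1}{562284} = - \frac{50845156}{14294642639211}$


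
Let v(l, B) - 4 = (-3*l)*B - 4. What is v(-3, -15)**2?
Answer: 18225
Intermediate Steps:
v(l, B) = -3*B*l (v(l, B) = 4 + ((-3*l)*B - 4) = 4 + (-3*B*l - 4) = 4 + (-4 - 3*B*l) = -3*B*l)
v(-3, -15)**2 = (-3*(-15)*(-3))**2 = (-135)**2 = 18225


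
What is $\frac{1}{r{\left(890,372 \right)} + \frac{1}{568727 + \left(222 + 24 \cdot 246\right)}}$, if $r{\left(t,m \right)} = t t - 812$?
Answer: $\frac{574853}{454874280665} \approx 1.2638 \cdot 10^{-6}$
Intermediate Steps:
$r{\left(t,m \right)} = -812 + t^{2}$ ($r{\left(t,m \right)} = t^{2} - 812 = -812 + t^{2}$)
$\frac{1}{r{\left(890,372 \right)} + \frac{1}{568727 + \left(222 + 24 \cdot 246\right)}} = \frac{1}{\left(-812 + 890^{2}\right) + \frac{1}{568727 + \left(222 + 24 \cdot 246\right)}} = \frac{1}{\left(-812 + 792100\right) + \frac{1}{568727 + \left(222 + 5904\right)}} = \frac{1}{791288 + \frac{1}{568727 + 6126}} = \frac{1}{791288 + \frac{1}{574853}} = \frac{1}{\frac{454874280665}{574853}} = \frac{574853}{454874280665}$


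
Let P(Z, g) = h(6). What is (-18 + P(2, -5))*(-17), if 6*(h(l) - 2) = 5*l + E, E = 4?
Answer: 527/3 ≈ 175.67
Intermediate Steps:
h(l) = 8/3 + 5*l/6 (h(l) = 2 + (5*l + 4)/6 = 2 + (4 + 5*l)/6 = 2 + (⅔ + 5*l/6) = 8/3 + 5*l/6)
P(Z, g) = 23/3 (P(Z, g) = 8/3 + (⅚)*6 = 8/3 + 5 = 23/3)
(-18 + P(2, -5))*(-17) = (-18 + 23/3)*(-17) = -31/3*(-17) = 527/3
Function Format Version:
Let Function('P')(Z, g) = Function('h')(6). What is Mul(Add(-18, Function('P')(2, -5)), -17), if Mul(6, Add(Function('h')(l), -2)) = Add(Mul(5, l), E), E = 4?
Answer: Rational(527, 3) ≈ 175.67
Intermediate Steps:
Function('h')(l) = Add(Rational(8, 3), Mul(Rational(5, 6), l)) (Function('h')(l) = Add(2, Mul(Rational(1, 6), Add(Mul(5, l), 4))) = Add(2, Mul(Rational(1, 6), Add(4, Mul(5, l)))) = Add(2, Add(Rational(2, 3), Mul(Rational(5, 6), l))) = Add(Rational(8, 3), Mul(Rational(5, 6), l)))
Function('P')(Z, g) = Rational(23, 3) (Function('P')(Z, g) = Add(Rational(8, 3), Mul(Rational(5, 6), 6)) = Add(Rational(8, 3), 5) = Rational(23, 3))
Mul(Add(-18, Function('P')(2, -5)), -17) = Mul(Add(-18, Rational(23, 3)), -17) = Mul(Rational(-31, 3), -17) = Rational(527, 3)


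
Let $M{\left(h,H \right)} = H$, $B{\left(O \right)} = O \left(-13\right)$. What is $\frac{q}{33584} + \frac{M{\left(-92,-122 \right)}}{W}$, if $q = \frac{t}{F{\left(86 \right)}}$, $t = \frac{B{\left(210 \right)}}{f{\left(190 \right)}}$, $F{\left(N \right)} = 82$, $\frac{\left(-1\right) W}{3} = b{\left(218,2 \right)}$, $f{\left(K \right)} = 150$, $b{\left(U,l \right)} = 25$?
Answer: $\frac{335972971}{206541600} \approx 1.6267$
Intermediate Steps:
$B{\left(O \right)} = - 13 O$
$W = -75$ ($W = \left(-3\right) 25 = -75$)
$t = - \frac{91}{5}$ ($t = \frac{\left(-13\right) 210}{150} = \left(-2730\right) \frac{1}{150} = - \frac{91}{5} \approx -18.2$)
$q = - \frac{91}{410}$ ($q = - \frac{91}{5 \cdot 82} = \left(- \frac{91}{5}\right) \frac{1}{82} = - \frac{91}{410} \approx -0.22195$)
$\frac{q}{33584} + \frac{M{\left(-92,-122 \right)}}{W} = - \frac{91}{410 \cdot 33584} - \frac{122}{-75} = \left(- \frac{91}{410}\right) \frac{1}{33584} - - \frac{122}{75} = - \frac{91}{13769440} + \frac{122}{75} = \frac{335972971}{206541600}$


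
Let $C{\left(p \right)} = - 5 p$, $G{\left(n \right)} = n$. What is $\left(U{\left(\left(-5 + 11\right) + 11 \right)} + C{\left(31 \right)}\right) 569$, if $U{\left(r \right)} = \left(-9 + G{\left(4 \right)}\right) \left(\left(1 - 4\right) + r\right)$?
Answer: $-128025$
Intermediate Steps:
$U{\left(r \right)} = 15 - 5 r$ ($U{\left(r \right)} = \left(-9 + 4\right) \left(\left(1 - 4\right) + r\right) = - 5 \left(-3 + r\right) = 15 - 5 r$)
$\left(U{\left(\left(-5 + 11\right) + 11 \right)} + C{\left(31 \right)}\right) 569 = \left(\left(15 - 5 \left(\left(-5 + 11\right) + 11\right)\right) - 155\right) 569 = \left(\left(15 - 5 \left(6 + 11\right)\right) - 155\right) 569 = \left(\left(15 - 85\right) - 155\right) 569 = \left(-70 - 155\right) 569 = \left(-225\right) 569 = -128025$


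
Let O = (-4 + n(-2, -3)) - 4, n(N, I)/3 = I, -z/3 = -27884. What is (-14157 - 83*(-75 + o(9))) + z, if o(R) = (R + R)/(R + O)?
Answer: 303627/4 ≈ 75907.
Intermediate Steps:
z = 83652 (z = -3*(-27884) = 83652)
n(N, I) = 3*I
O = -17 (O = (-4 + 3*(-3)) - 4 = (-4 - 9) - 4 = -13 - 4 = -17)
o(R) = 2*R/(-17 + R) (o(R) = (R + R)/(R - 17) = (2*R)/(-17 + R) = 2*R/(-17 + R))
(-14157 - 83*(-75 + o(9))) + z = (-14157 - 83*(-75 + 2*9/(-17 + 9))) + 83652 = (-14157 - 83*(-75 + 2*9/(-8))) + 83652 = (-14157 - 83*(-75 + 2*9*(-⅛))) + 83652 = (-14157 - 83*(-75 - 9/4)) + 83652 = (-14157 - 83*(-309/4)) + 83652 = (-14157 + 25647/4) + 83652 = -30981/4 + 83652 = 303627/4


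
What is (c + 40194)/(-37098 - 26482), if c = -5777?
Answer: -34417/63580 ≈ -0.54132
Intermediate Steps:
(c + 40194)/(-37098 - 26482) = (-5777 + 40194)/(-37098 - 26482) = 34417/(-63580) = 34417*(-1/63580) = -34417/63580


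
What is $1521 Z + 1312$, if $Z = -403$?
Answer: $-611651$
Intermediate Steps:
$1521 Z + 1312 = 1521 \left(-403\right) + 1312 = -612963 + 1312 = -611651$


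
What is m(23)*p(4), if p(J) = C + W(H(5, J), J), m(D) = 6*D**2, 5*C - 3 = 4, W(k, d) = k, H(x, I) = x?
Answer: 101568/5 ≈ 20314.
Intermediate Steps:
C = 7/5 (C = 3/5 + (1/5)*4 = 3/5 + 4/5 = 7/5 ≈ 1.4000)
p(J) = 32/5 (p(J) = 7/5 + 5 = 32/5)
m(23)*p(4) = (6*23**2)*(32/5) = (6*529)*(32/5) = 3174*(32/5) = 101568/5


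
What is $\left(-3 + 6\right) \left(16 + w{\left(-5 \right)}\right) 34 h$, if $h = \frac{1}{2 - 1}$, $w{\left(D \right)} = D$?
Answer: $1122$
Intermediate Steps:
$h = 1$ ($h = \frac{1}{2 - 1} = 1^{-1} = 1$)
$\left(-3 + 6\right) \left(16 + w{\left(-5 \right)}\right) 34 h = \left(-3 + 6\right) \left(16 - 5\right) 34 \cdot 1 = 3 \cdot 11 \cdot 34 \cdot 1 = 33 \cdot 34 \cdot 1 = 1122 \cdot 1 = 1122$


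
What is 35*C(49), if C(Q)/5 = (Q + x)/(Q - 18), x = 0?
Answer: 8575/31 ≈ 276.61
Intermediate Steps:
C(Q) = 5*Q/(-18 + Q) (C(Q) = 5*((Q + 0)/(Q - 18)) = 5*(Q/(-18 + Q)) = 5*Q/(-18 + Q))
35*C(49) = 35*(5*49/(-18 + 49)) = 35*(5*49/31) = 35*(5*49*(1/31)) = 35*(245/31) = 8575/31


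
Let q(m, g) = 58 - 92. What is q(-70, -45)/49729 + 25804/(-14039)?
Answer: -1283684442/698145431 ≈ -1.8387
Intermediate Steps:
q(m, g) = -34
q(-70, -45)/49729 + 25804/(-14039) = -34/49729 + 25804/(-14039) = -34*1/49729 + 25804*(-1/14039) = -34/49729 - 25804/14039 = -1283684442/698145431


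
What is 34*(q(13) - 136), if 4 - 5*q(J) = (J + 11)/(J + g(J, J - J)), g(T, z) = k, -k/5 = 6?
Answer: -22936/5 ≈ -4587.2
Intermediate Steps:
k = -30 (k = -5*6 = -30)
g(T, z) = -30
q(J) = ⅘ - (11 + J)/(5*(-30 + J)) (q(J) = ⅘ - (J + 11)/(5*(J - 30)) = ⅘ - (11 + J)/(5*(-30 + J)))
34*(q(13) - 136) = 34*((-131 + 3*13)/(5*(-30 + 13)) - 136) = 34*((⅕)*(-131 + 39)/(-17) - 136) = 34*((⅕)*(-1/17)*(-92) - 136) = 34*(92/85 - 136) = 34*(-11468/85) = -22936/5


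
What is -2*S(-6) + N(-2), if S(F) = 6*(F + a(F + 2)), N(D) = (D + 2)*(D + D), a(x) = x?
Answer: 120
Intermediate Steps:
N(D) = 2*D*(2 + D) (N(D) = (2 + D)*(2*D) = 2*D*(2 + D))
S(F) = 12 + 12*F (S(F) = 6*(F + (F + 2)) = 6*(F + (2 + F)) = 6*(2 + 2*F) = 12 + 12*F)
-2*S(-6) + N(-2) = -2*(12 + 12*(-6)) + 2*(-2)*(2 - 2) = -2*(12 - 72) + 2*(-2)*0 = -2*(-60) + 0 = 120 + 0 = 120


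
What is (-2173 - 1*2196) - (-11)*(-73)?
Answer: -5172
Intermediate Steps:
(-2173 - 1*2196) - (-11)*(-73) = (-2173 - 2196) - 1*803 = -4369 - 803 = -5172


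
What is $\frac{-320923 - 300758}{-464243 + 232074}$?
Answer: $\frac{621681}{232169} \approx 2.6777$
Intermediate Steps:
$\frac{-320923 - 300758}{-464243 + 232074} = - \frac{621681}{-232169} = \left(-621681\right) \left(- \frac{1}{232169}\right) = \frac{621681}{232169}$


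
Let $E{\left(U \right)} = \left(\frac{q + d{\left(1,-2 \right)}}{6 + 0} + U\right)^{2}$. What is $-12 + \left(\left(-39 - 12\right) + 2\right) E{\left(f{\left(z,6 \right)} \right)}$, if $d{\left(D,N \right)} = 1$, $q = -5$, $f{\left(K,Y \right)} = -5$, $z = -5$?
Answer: $- \frac{14269}{9} \approx -1585.4$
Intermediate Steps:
$E{\left(U \right)} = \left(- \frac{2}{3} + U\right)^{2}$ ($E{\left(U \right)} = \left(\frac{-5 + 1}{6 + 0} + U\right)^{2} = \left(- \frac{4}{6} + U\right)^{2} = \left(\left(-4\right) \frac{1}{6} + U\right)^{2} = \left(- \frac{2}{3} + U\right)^{2}$)
$-12 + \left(\left(-39 - 12\right) + 2\right) E{\left(f{\left(z,6 \right)} \right)} = -12 + \left(\left(-39 - 12\right) + 2\right) \frac{\left(-2 + 3 \left(-5\right)\right)^{2}}{9} = -12 + \left(\left(-39 - 12\right) + 2\right) \frac{\left(-2 - 15\right)^{2}}{9} = -12 + \left(-51 + 2\right) \frac{\left(-17\right)^{2}}{9} = -12 - 49 \cdot \frac{1}{9} \cdot 289 = -12 - \frac{14161}{9} = - \frac{14269}{9}$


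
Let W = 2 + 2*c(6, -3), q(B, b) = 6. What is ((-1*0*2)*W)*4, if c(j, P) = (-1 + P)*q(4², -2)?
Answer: 0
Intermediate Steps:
c(j, P) = -6 + 6*P (c(j, P) = (-1 + P)*6 = -6 + 6*P)
W = -46 (W = 2 + 2*(-6 + 6*(-3)) = 2 + 2*(-6 - 18) = 2 + 2*(-24) = 2 - 48 = -46)
((-1*0*2)*W)*4 = ((-1*0*2)*(-46))*4 = ((0*2)*(-46))*4 = (0*(-46))*4 = 0*4 = 0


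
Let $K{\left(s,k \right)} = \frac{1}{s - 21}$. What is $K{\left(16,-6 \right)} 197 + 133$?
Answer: $\frac{468}{5} \approx 93.6$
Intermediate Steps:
$K{\left(s,k \right)} = \frac{1}{-21 + s}$
$K{\left(16,-6 \right)} 197 + 133 = \frac{1}{-21 + 16} \cdot 197 + 133 = \frac{1}{-5} \cdot 197 + 133 = \left(- \frac{1}{5}\right) 197 + 133 = - \frac{197}{5} + 133 = \frac{468}{5}$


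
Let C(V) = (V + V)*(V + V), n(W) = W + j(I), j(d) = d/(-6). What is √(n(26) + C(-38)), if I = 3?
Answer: √23206/2 ≈ 76.168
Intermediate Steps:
j(d) = -d/6 (j(d) = d*(-⅙) = -d/6)
n(W) = -½ + W (n(W) = W - ⅙*3 = W - ½ = -½ + W)
C(V) = 4*V² (C(V) = (2*V)*(2*V) = 4*V²)
√(n(26) + C(-38)) = √((-½ + 26) + 4*(-38)²) = √(51/2 + 4*1444) = √(51/2 + 5776) = √(11603/2) = √23206/2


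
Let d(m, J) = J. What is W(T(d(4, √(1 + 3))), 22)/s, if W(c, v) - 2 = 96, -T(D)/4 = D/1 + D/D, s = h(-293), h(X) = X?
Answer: -98/293 ≈ -0.33447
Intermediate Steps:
s = -293
T(D) = -4 - 4*D (T(D) = -4*(D/1 + D/D) = -4*(D*1 + 1) = -4*(D + 1) = -4*(1 + D) = -4 - 4*D)
W(c, v) = 98 (W(c, v) = 2 + 96 = 98)
W(T(d(4, √(1 + 3))), 22)/s = 98/(-293) = 98*(-1/293) = -98/293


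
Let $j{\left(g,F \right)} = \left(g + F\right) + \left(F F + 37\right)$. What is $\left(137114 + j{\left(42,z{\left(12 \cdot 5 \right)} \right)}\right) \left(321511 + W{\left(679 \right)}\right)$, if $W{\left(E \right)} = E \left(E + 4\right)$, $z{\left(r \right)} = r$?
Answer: $110607353604$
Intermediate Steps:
$W{\left(E \right)} = E \left(4 + E\right)$
$j{\left(g,F \right)} = 37 + F + g + F^{2}$ ($j{\left(g,F \right)} = \left(F + g\right) + \left(F^{2} + 37\right) = \left(F + g\right) + \left(37 + F^{2}\right) = 37 + F + g + F^{2}$)
$\left(137114 + j{\left(42,z{\left(12 \cdot 5 \right)} \right)}\right) \left(321511 + W{\left(679 \right)}\right) = \left(137114 + \left(37 + 12 \cdot 5 + 42 + \left(12 \cdot 5\right)^{2}\right)\right) \left(321511 + 679 \left(4 + 679\right)\right) = \left(137114 + \left(37 + 60 + 42 + 60^{2}\right)\right) \left(321511 + 679 \cdot 683\right) = \left(137114 + \left(37 + 60 + 42 + 3600\right)\right) \left(321511 + 463757\right) = \left(137114 + 3739\right) 785268 = 140853 \cdot 785268 = 110607353604$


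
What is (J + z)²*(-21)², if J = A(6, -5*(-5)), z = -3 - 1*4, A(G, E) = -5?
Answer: 63504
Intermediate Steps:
z = -7 (z = -3 - 4 = -7)
J = -5
(J + z)²*(-21)² = (-5 - 7)²*(-21)² = (-12)²*441 = 144*441 = 63504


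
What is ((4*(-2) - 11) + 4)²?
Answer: 225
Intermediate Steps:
((4*(-2) - 11) + 4)² = ((-8 - 11) + 4)² = (-19 + 4)² = (-15)² = 225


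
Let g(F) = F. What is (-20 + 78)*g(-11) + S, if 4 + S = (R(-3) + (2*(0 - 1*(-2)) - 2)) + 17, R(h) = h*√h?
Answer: -623 - 3*I*√3 ≈ -623.0 - 5.1962*I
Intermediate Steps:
R(h) = h^(3/2)
S = 15 - 3*I*√3 (S = -4 + (((-3)^(3/2) + (2*(0 - 1*(-2)) - 2)) + 17) = -4 + ((-3*I*√3 + (2*(0 + 2) - 2)) + 17) = -4 + ((-3*I*√3 + (2*2 - 2)) + 17) = -4 + ((-3*I*√3 + (4 - 2)) + 17) = -4 + ((-3*I*√3 + 2) + 17) = -4 + ((2 - 3*I*√3) + 17) = -4 + (19 - 3*I*√3) = 15 - 3*I*√3 ≈ 15.0 - 5.1962*I)
(-20 + 78)*g(-11) + S = (-20 + 78)*(-11) + (15 - 3*I*√3) = 58*(-11) + (15 - 3*I*√3) = -638 + (15 - 3*I*√3) = -623 - 3*I*√3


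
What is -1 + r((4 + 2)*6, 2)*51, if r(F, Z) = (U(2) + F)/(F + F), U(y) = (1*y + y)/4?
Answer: 605/24 ≈ 25.208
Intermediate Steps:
U(y) = y/2 (U(y) = (y + y)*(1/4) = (2*y)*(1/4) = y/2)
r(F, Z) = (1 + F)/(2*F) (r(F, Z) = ((1/2)*2 + F)/(F + F) = (1 + F)/((2*F)) = (1 + F)*(1/(2*F)) = (1 + F)/(2*F))
-1 + r((4 + 2)*6, 2)*51 = -1 + ((1 + (4 + 2)*6)/(2*(((4 + 2)*6))))*51 = -1 + ((1 + 6*6)/(2*((6*6))))*51 = -1 + ((1/2)*(1 + 36)/36)*51 = -1 + ((1/2)*(1/36)*37)*51 = -1 + (37/72)*51 = -1 + 629/24 = 605/24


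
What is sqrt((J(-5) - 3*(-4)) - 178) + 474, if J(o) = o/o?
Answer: 474 + I*sqrt(165) ≈ 474.0 + 12.845*I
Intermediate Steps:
J(o) = 1
sqrt((J(-5) - 3*(-4)) - 178) + 474 = sqrt((1 - 3*(-4)) - 178) + 474 = sqrt((1 + 12) - 178) + 474 = sqrt(13 - 178) + 474 = sqrt(-165) + 474 = I*sqrt(165) + 474 = 474 + I*sqrt(165)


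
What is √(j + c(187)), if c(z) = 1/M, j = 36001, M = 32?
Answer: √2304066/8 ≈ 189.74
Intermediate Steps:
c(z) = 1/32
√(j + c(187)) = √(36001 + 1/32) = √(1152033/32) = √2304066/8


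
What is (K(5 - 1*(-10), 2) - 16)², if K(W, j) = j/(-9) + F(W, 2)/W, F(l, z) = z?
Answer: 524176/2025 ≈ 258.85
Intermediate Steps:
K(W, j) = 2/W - j/9 (K(W, j) = j/(-9) + 2/W = j*(-⅑) + 2/W = -j/9 + 2/W = 2/W - j/9)
(K(5 - 1*(-10), 2) - 16)² = ((2/(5 - 1*(-10)) - ⅑*2) - 16)² = ((2/(5 + 10) - 2/9) - 16)² = ((2/15 - 2/9) - 16)² = (-4/45 - 16)² = (-724/45)² = 524176/2025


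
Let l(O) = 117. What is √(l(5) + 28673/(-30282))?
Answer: √2171850378/4326 ≈ 10.773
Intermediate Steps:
√(l(5) + 28673/(-30282)) = √(117 + 28673/(-30282)) = √(117 + 28673*(-1/30282)) = √(117 - 28673/30282) = √(3514321/30282) = √2171850378/4326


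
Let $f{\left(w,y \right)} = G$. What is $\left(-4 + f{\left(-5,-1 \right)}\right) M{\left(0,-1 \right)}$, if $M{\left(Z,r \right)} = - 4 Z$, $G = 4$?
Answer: $0$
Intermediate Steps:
$f{\left(w,y \right)} = 4$
$\left(-4 + f{\left(-5,-1 \right)}\right) M{\left(0,-1 \right)} = \left(-4 + 4\right) \left(\left(-4\right) 0\right) = 0 \cdot 0 = 0$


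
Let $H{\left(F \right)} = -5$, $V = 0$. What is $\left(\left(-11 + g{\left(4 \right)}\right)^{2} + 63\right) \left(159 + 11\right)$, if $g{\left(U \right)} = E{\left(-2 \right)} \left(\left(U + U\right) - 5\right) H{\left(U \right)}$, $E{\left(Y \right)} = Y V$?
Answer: $31280$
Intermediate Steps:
$E{\left(Y \right)} = 0$ ($E{\left(Y \right)} = Y 0 = 0$)
$g{\left(U \right)} = 0$ ($g{\left(U \right)} = 0 \left(\left(U + U\right) - 5\right) \left(-5\right) = 0 \left(2 U - 5\right) \left(-5\right) = 0 \left(-5 + 2 U\right) \left(-5\right) = 0 \left(-5\right) = 0$)
$\left(\left(-11 + g{\left(4 \right)}\right)^{2} + 63\right) \left(159 + 11\right) = \left(\left(-11 + 0\right)^{2} + 63\right) \left(159 + 11\right) = \left(\left(-11\right)^{2} + 63\right) 170 = \left(121 + 63\right) 170 = 184 \cdot 170 = 31280$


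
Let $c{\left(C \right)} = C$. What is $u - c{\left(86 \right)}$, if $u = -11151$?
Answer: $-11237$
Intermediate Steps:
$u - c{\left(86 \right)} = -11151 - 86 = -11237$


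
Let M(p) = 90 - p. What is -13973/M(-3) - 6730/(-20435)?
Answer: -56982473/380091 ≈ -149.92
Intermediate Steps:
-13973/M(-3) - 6730/(-20435) = -13973/(90 - 1*(-3)) - 6730/(-20435) = -13973/(90 + 3) - 6730*(-1/20435) = -13973/93 + 1346/4087 = -56982473/380091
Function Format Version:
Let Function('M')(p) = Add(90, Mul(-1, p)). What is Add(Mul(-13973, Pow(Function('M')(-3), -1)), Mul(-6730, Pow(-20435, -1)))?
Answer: Rational(-56982473, 380091) ≈ -149.92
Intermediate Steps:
Add(Mul(-13973, Pow(Function('M')(-3), -1)), Mul(-6730, Pow(-20435, -1))) = Add(Mul(-13973, Pow(Add(90, Mul(-1, -3)), -1)), Mul(-6730, Pow(-20435, -1))) = Add(Mul(-13973, Pow(Add(90, 3), -1)), Mul(-6730, Rational(-1, 20435))) = Add(Mul(-13973, Pow(93, -1)), Rational(1346, 4087)) = Add(Mul(-13973, Rational(1, 93)), Rational(1346, 4087)) = Add(Rational(-13973, 93), Rational(1346, 4087)) = Rational(-56982473, 380091)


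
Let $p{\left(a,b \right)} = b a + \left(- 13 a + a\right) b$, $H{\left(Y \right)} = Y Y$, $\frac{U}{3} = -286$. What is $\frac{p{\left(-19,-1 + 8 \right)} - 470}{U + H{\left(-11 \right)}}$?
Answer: $- \frac{993}{737} \approx -1.3474$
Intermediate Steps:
$U = -858$ ($U = 3 \left(-286\right) = -858$)
$H{\left(Y \right)} = Y^{2}$
$p{\left(a,b \right)} = - 11 a b$ ($p{\left(a,b \right)} = a b + - 12 a b = a b - 12 a b = - 11 a b$)
$\frac{p{\left(-19,-1 + 8 \right)} - 470}{U + H{\left(-11 \right)}} = \frac{\left(-11\right) \left(-19\right) \left(-1 + 8\right) - 470}{-858 + \left(-11\right)^{2}} = \frac{\left(-11\right) \left(-19\right) 7 - 470}{-858 + 121} = \frac{1463 - 470}{-737} = 993 \left(- \frac{1}{737}\right) = - \frac{993}{737}$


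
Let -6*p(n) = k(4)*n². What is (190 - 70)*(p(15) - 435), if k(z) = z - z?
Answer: -52200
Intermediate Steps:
k(z) = 0
p(n) = 0 (p(n) = -0*n² = -⅙*0 = 0)
(190 - 70)*(p(15) - 435) = (190 - 70)*(0 - 435) = 120*(-435) = -52200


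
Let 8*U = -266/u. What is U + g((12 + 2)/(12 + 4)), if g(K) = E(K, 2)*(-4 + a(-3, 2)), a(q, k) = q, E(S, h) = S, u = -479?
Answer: -23205/3832 ≈ -6.0556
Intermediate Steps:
g(K) = -7*K (g(K) = K*(-4 - 3) = K*(-7) = -7*K)
U = 133/1916 (U = (-266/(-479))/8 = (-266*(-1/479))/8 = (⅛)*(266/479) = 133/1916 ≈ 0.069415)
U + g((12 + 2)/(12 + 4)) = 133/1916 - 7*(12 + 2)/(12 + 4) = 133/1916 - 98/16 = 133/1916 - 7*7/8 = 133/1916 - 49/8 = -23205/3832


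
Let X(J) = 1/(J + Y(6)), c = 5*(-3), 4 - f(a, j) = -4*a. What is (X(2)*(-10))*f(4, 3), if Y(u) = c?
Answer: 200/13 ≈ 15.385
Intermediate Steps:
f(a, j) = 4 + 4*a (f(a, j) = 4 - (-4)*a = 4 + 4*a)
c = -15
Y(u) = -15
X(J) = 1/(-15 + J) (X(J) = 1/(J - 15) = 1/(-15 + J))
(X(2)*(-10))*f(4, 3) = (-10/(-15 + 2))*(4 + 4*4) = (-10/(-13))*(4 + 16) = -1/13*(-10)*20 = (10/13)*20 = 200/13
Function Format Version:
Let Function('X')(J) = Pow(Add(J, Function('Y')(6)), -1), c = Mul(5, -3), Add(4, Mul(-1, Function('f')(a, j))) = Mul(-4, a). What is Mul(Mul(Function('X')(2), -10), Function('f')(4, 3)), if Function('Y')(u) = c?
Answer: Rational(200, 13) ≈ 15.385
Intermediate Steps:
Function('f')(a, j) = Add(4, Mul(4, a)) (Function('f')(a, j) = Add(4, Mul(-1, Mul(-4, a))) = Add(4, Mul(4, a)))
c = -15
Function('Y')(u) = -15
Function('X')(J) = Pow(Add(-15, J), -1) (Function('X')(J) = Pow(Add(J, -15), -1) = Pow(Add(-15, J), -1))
Mul(Mul(Function('X')(2), -10), Function('f')(4, 3)) = Mul(Mul(Pow(Add(-15, 2), -1), -10), Add(4, Mul(4, 4))) = Mul(Mul(Pow(-13, -1), -10), Add(4, 16)) = Mul(Mul(Rational(-1, 13), -10), 20) = Mul(Rational(10, 13), 20) = Rational(200, 13)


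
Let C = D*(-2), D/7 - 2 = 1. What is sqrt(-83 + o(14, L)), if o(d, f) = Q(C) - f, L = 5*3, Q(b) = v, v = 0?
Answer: 7*I*sqrt(2) ≈ 9.8995*I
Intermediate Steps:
D = 21 (D = 14 + 7*1 = 14 + 7 = 21)
C = -42 (C = 21*(-2) = -42)
Q(b) = 0
L = 15
o(d, f) = -f (o(d, f) = 0 - f = -f)
sqrt(-83 + o(14, L)) = sqrt(-83 - 1*15) = sqrt(-83 - 15) = sqrt(-98) = 7*I*sqrt(2)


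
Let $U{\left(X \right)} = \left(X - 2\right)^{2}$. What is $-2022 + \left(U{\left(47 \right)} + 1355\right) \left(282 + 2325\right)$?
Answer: $8809638$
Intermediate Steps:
$U{\left(X \right)} = \left(-2 + X\right)^{2}$
$-2022 + \left(U{\left(47 \right)} + 1355\right) \left(282 + 2325\right) = -2022 + \left(\left(-2 + 47\right)^{2} + 1355\right) \left(282 + 2325\right) = -2022 + \left(45^{2} + 1355\right) 2607 = -2022 + \left(2025 + 1355\right) 2607 = -2022 + 3380 \cdot 2607 = -2022 + 8811660 = 8809638$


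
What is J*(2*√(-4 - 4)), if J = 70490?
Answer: 281960*I*√2 ≈ 3.9875e+5*I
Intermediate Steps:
J*(2*√(-4 - 4)) = 70490*(2*√(-4 - 4)) = 70490*(2*√(-8)) = 70490*(2*(2*I*√2)) = 70490*(4*I*√2) = 281960*I*√2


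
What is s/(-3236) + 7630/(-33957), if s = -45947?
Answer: 219361657/15697836 ≈ 13.974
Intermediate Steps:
s/(-3236) + 7630/(-33957) = -45947/(-3236) + 7630/(-33957) = -45947*(-1/3236) + 7630*(-1/33957) = 45947/3236 - 1090/4851 = 219361657/15697836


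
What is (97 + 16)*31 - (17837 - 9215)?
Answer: -5119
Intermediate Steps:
(97 + 16)*31 - (17837 - 9215) = 113*31 - 1*8622 = 3503 - 8622 = -5119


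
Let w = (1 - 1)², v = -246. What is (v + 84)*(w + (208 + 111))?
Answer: -51678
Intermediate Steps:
w = 0 (w = 0² = 0)
(v + 84)*(w + (208 + 111)) = (-246 + 84)*(0 + (208 + 111)) = -162*(0 + 319) = -162*319 = -51678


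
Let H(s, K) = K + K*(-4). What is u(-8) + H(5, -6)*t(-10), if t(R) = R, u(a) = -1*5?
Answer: -185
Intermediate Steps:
u(a) = -5
H(s, K) = -3*K (H(s, K) = K - 4*K = -3*K)
u(-8) + H(5, -6)*t(-10) = -5 - 3*(-6)*(-10) = -5 + 18*(-10) = -5 - 180 = -185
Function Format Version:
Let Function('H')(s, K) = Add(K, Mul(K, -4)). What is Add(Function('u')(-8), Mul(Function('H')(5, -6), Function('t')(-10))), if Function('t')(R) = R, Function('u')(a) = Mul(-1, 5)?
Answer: -185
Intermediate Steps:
Function('u')(a) = -5
Function('H')(s, K) = Mul(-3, K) (Function('H')(s, K) = Add(K, Mul(-4, K)) = Mul(-3, K))
Add(Function('u')(-8), Mul(Function('H')(5, -6), Function('t')(-10))) = Add(-5, Mul(Mul(-3, -6), -10)) = Add(-5, Mul(18, -10)) = Add(-5, -180) = -185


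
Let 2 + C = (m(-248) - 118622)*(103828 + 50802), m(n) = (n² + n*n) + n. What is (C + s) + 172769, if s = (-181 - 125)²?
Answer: 640125343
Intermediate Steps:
s = 93636 (s = (-306)² = 93636)
m(n) = n + 2*n² (m(n) = (n² + n²) + n = 2*n² + n = n + 2*n²)
C = 639858938 (C = -2 + (-248*(1 + 2*(-248)) - 118622)*(103828 + 50802) = -2 + (-248*(1 - 496) - 118622)*154630 = -2 + (-248*(-495) - 118622)*154630 = -2 + (122760 - 118622)*154630 = -2 + 4138*154630 = -2 + 639858940 = 639858938)
(C + s) + 172769 = (639858938 + 93636) + 172769 = 639952574 + 172769 = 640125343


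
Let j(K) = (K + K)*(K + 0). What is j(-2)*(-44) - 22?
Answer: -374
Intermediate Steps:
j(K) = 2*K**2 (j(K) = (2*K)*K = 2*K**2)
j(-2)*(-44) - 22 = (2*(-2)**2)*(-44) - 22 = (2*4)*(-44) - 22 = 8*(-44) - 22 = -352 - 22 = -374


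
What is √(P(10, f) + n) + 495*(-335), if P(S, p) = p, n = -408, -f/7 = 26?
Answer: -165825 + I*√590 ≈ -1.6583e+5 + 24.29*I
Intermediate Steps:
f = -182 (f = -7*26 = -182)
√(P(10, f) + n) + 495*(-335) = √(-182 - 408) + 495*(-335) = √(-590) - 165825 = I*√590 - 165825 = -165825 + I*√590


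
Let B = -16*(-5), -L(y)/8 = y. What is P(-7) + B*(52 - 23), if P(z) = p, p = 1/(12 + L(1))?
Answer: 9281/4 ≈ 2320.3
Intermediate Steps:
L(y) = -8*y
B = 80
p = ¼ (p = 1/(12 - 8*1) = 1/(12 - 8) = 1/4 = ¼ ≈ 0.25000)
P(z) = ¼
P(-7) + B*(52 - 23) = ¼ + 80*(52 - 23) = ¼ + 80*29 = ¼ + 2320 = 9281/4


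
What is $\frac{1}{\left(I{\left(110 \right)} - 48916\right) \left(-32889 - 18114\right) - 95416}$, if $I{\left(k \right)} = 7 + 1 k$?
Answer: $\frac{1}{2488799981} \approx 4.018 \cdot 10^{-10}$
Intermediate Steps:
$I{\left(k \right)} = 7 + k$
$\frac{1}{\left(I{\left(110 \right)} - 48916\right) \left(-32889 - 18114\right) - 95416} = \frac{1}{\left(\left(7 + 110\right) - 48916\right) \left(-32889 - 18114\right) - 95416} = \frac{1}{\left(117 - 48916\right) \left(-51003\right) - 95416} = \frac{1}{\left(-48799\right) \left(-51003\right) - 95416} = \frac{1}{2488895397 - 95416} = \frac{1}{2488799981}$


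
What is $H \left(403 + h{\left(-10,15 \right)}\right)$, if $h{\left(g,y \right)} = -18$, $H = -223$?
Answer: $-85855$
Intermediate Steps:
$H \left(403 + h{\left(-10,15 \right)}\right) = - 223 \left(403 - 18\right) = \left(-223\right) 385 = -85855$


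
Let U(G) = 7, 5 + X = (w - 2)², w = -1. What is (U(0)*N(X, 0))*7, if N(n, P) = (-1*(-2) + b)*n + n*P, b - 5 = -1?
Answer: 1176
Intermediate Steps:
X = 4 (X = -5 + (-1 - 2)² = -5 + (-3)² = -5 + 9 = 4)
b = 4 (b = 5 - 1 = 4)
N(n, P) = 6*n + P*n (N(n, P) = (-1*(-2) + 4)*n + n*P = (2 + 4)*n + P*n = 6*n + P*n)
(U(0)*N(X, 0))*7 = (7*(4*(6 + 0)))*7 = (7*(4*6))*7 = (7*24)*7 = 168*7 = 1176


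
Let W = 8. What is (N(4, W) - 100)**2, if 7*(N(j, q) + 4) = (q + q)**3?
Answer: 11343424/49 ≈ 2.3150e+5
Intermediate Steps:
N(j, q) = -4 + 8*q**3/7 (N(j, q) = -4 + (q + q)**3/7 = -4 + (2*q)**3/7 = -4 + (8*q**3)/7 = -4 + 8*q**3/7)
(N(4, W) - 100)**2 = ((-4 + (8/7)*8**3) - 100)**2 = ((-4 + (8/7)*512) - 100)**2 = ((-4 + 4096/7) - 100)**2 = (4068/7 - 100)**2 = (3368/7)**2 = 11343424/49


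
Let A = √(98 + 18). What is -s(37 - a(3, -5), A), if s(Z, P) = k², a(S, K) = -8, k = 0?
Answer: 0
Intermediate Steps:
A = 2*√29 (A = √116 = 2*√29 ≈ 10.770)
s(Z, P) = 0 (s(Z, P) = 0² = 0)
-s(37 - a(3, -5), A) = -1*0 = 0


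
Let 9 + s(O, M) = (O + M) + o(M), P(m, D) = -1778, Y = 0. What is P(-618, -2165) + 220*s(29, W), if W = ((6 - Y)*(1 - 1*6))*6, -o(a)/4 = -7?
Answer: -30818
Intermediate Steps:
o(a) = 28 (o(a) = -4*(-7) = 28)
W = -180 (W = ((6 - 1*0)*(1 - 1*6))*6 = ((6 + 0)*(1 - 6))*6 = (6*(-5))*6 = -30*6 = -180)
s(O, M) = 19 + M + O (s(O, M) = -9 + ((O + M) + 28) = -9 + ((M + O) + 28) = -9 + (28 + M + O) = 19 + M + O)
P(-618, -2165) + 220*s(29, W) = -1778 + 220*(19 - 180 + 29) = -1778 + 220*(-132) = -1778 - 29040 = -30818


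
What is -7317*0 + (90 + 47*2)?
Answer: 184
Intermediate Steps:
-7317*0 + (90 + 47*2) = 0 + (90 + 94) = 0 + 184 = 184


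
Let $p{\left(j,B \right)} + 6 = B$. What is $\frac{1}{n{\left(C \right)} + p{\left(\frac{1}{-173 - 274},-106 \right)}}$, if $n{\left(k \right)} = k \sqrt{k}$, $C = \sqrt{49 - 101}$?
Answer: $\frac{1}{2 \left(-56 + \sqrt{2} \cdot 13^{\frac{3}{4}} i^{\frac{3}{2}}\right)} \approx -0.0078626 - 0.00085653 i$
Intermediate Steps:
$C = 2 i \sqrt{13}$ ($C = \sqrt{-52} = 2 i \sqrt{13} \approx 7.2111 i$)
$n{\left(k \right)} = k^{\frac{3}{2}}$
$p{\left(j,B \right)} = -6 + B$
$\frac{1}{n{\left(C \right)} + p{\left(\frac{1}{-173 - 274},-106 \right)}} = \frac{1}{\left(2 i \sqrt{13}\right)^{\frac{3}{2}} - 112} = \frac{1}{2 \sqrt{2} \cdot 13^{\frac{3}{4}} i^{\frac{3}{2}} - 112} = \frac{1}{-112 + 2 \sqrt{2} \cdot 13^{\frac{3}{4}} i^{\frac{3}{2}}}$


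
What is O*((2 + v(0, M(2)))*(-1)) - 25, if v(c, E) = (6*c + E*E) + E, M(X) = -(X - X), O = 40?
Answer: -105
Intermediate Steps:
M(X) = 0 (M(X) = -1*0 = 0)
v(c, E) = E + E² + 6*c (v(c, E) = (6*c + E²) + E = (E² + 6*c) + E = E + E² + 6*c)
O*((2 + v(0, M(2)))*(-1)) - 25 = 40*((2 + (0 + 0² + 6*0))*(-1)) - 25 = 40*((2 + (0 + 0 + 0))*(-1)) - 25 = 40*((2 + 0)*(-1)) - 25 = 40*(2*(-1)) - 25 = 40*(-2) - 25 = -80 - 25 = -105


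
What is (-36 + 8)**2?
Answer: 784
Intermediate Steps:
(-36 + 8)**2 = (-28)**2 = 784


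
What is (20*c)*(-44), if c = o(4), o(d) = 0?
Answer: 0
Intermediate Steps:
c = 0
(20*c)*(-44) = (20*0)*(-44) = 0*(-44) = 0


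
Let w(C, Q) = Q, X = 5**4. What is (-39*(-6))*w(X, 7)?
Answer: 1638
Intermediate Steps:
X = 625
(-39*(-6))*w(X, 7) = -39*(-6)*7 = 234*7 = 1638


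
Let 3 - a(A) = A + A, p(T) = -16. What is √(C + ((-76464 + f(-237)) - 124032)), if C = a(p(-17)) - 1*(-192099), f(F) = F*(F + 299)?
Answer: 4*I*√1441 ≈ 151.84*I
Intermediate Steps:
f(F) = F*(299 + F)
a(A) = 3 - 2*A (a(A) = 3 - (A + A) = 3 - 2*A)
C = 192134 (C = (3 - 2*(-16)) - 1*(-192099) = (3 + 32) + 192099 = 35 + 192099 = 192134)
√(C + ((-76464 + f(-237)) - 124032)) = √(192134 + ((-76464 - 237*(299 - 237)) - 124032)) = √(192134 + ((-76464 - 237*62) - 124032)) = √(192134 + ((-76464 - 14694) - 124032)) = √(192134 + (-91158 - 124032)) = √(192134 - 215190) = √(-23056) = 4*I*√1441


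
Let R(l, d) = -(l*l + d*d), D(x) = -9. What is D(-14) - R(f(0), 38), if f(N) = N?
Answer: 1435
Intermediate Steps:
R(l, d) = -d² - l² (R(l, d) = -(l² + d²) = -(d² + l²) = -d² - l²)
D(-14) - R(f(0), 38) = -9 - (-1*38² - 1*0²) = -9 - (-1*1444 - 1*0) = -9 - (-1444 + 0) = -9 - 1*(-1444) = -9 + 1444 = 1435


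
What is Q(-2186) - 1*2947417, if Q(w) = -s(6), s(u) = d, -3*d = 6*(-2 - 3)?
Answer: -2947427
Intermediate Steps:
d = 10 (d = -2*(-2 - 3) = -2*(-5) = -⅓*(-30) = 10)
s(u) = 10
Q(w) = -10 (Q(w) = -1*10 = -10)
Q(-2186) - 1*2947417 = -10 - 1*2947417 = -10 - 2947417 = -2947427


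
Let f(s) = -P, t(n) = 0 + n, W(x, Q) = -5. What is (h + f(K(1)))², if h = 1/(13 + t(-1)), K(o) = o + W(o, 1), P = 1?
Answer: 121/144 ≈ 0.84028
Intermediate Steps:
t(n) = n
K(o) = -5 + o (K(o) = o - 5 = -5 + o)
h = 1/12 (h = 1/(13 - 1) = 1/12 ≈ 0.083333)
f(s) = -1 (f(s) = -1*1 = -1)
(h + f(K(1)))² = (1/12 - 1)² = (-11/12)² = 121/144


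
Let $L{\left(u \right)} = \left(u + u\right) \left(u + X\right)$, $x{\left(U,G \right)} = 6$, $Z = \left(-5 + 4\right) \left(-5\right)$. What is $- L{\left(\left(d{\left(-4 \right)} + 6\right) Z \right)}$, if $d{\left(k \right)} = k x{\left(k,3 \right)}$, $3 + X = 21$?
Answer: $-12960$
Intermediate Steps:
$X = 18$ ($X = -3 + 21 = 18$)
$Z = 5$ ($Z = \left(-1\right) \left(-5\right) = 5$)
$d{\left(k \right)} = 6 k$ ($d{\left(k \right)} = k 6 = 6 k$)
$L{\left(u \right)} = 2 u \left(18 + u\right)$ ($L{\left(u \right)} = \left(u + u\right) \left(u + 18\right) = 2 u \left(18 + u\right)$)
$- L{\left(\left(d{\left(-4 \right)} + 6\right) Z \right)} = - 2 \left(6 \left(-4\right) + 6\right) 5 \left(18 + \left(6 \left(-4\right) + 6\right) 5\right) = - 2 \left(-24 + 6\right) 5 \left(18 + \left(-24 + 6\right) 5\right) = - 2 \left(\left(-18\right) 5\right) \left(18 - 90\right) = - 2 \left(-90\right) \left(18 - 90\right) = - 2 \left(-90\right) \left(-72\right) = \left(-1\right) 12960 = -12960$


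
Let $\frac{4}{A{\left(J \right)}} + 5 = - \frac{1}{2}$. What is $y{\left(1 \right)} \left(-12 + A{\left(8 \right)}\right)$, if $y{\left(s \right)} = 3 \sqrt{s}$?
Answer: $- \frac{420}{11} \approx -38.182$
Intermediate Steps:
$A{\left(J \right)} = - \frac{8}{11}$ ($A{\left(J \right)} = \frac{4}{-5 - \frac{1}{2}} = \frac{4}{- \frac{11}{2}} = 4 \left(- \frac{2}{11}\right) = - \frac{8}{11}$)
$y{\left(1 \right)} \left(-12 + A{\left(8 \right)}\right) = 3 \sqrt{1} \left(-12 - \frac{8}{11}\right) = 3 \cdot 1 \left(- \frac{140}{11}\right) = 3 \left(- \frac{140}{11}\right) = - \frac{420}{11}$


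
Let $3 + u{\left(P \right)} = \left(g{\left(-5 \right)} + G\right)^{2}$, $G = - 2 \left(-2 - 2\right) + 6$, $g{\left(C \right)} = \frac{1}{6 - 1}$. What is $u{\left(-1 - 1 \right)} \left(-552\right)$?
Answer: $- \frac{2741232}{25} \approx -1.0965 \cdot 10^{5}$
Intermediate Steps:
$g{\left(C \right)} = \frac{1}{5}$
$G = 14$ ($G = \left(-2\right) \left(-4\right) + 6 = 8 + 6 = 14$)
$u{\left(P \right)} = \frac{4966}{25}$ ($u{\left(P \right)} = -3 + \left(\frac{1}{5} + 14\right)^{2} = -3 + \left(\frac{71}{5}\right)^{2} = -3 + \frac{5041}{25} = \frac{4966}{25}$)
$u{\left(-1 - 1 \right)} \left(-552\right) = \frac{4966}{25} \left(-552\right) = - \frac{2741232}{25}$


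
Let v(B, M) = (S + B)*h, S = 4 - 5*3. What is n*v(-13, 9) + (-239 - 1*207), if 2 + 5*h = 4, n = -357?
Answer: 14906/5 ≈ 2981.2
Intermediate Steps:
h = ⅖ (h = -⅖ + (⅕)*4 = -⅖ + ⅘ = ⅖ ≈ 0.40000)
S = -11 (S = 4 - 15 = -11)
v(B, M) = -22/5 + 2*B/5 (v(B, M) = (-11 + B)*(⅖) = -22/5 + 2*B/5)
n*v(-13, 9) + (-239 - 1*207) = -357*(-22/5 + (⅖)*(-13)) + (-239 - 1*207) = -357*(-22/5 - 26/5) + (-239 - 207) = -357*(-48/5) - 446 = 17136/5 - 446 = 14906/5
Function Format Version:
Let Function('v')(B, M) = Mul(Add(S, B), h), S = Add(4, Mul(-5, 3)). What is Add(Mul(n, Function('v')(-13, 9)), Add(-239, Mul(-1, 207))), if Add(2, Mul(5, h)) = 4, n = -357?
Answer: Rational(14906, 5) ≈ 2981.2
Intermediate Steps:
h = Rational(2, 5) (h = Add(Rational(-2, 5), Mul(Rational(1, 5), 4)) = Add(Rational(-2, 5), Rational(4, 5)) = Rational(2, 5) ≈ 0.40000)
S = -11 (S = Add(4, -15) = -11)
Function('v')(B, M) = Add(Rational(-22, 5), Mul(Rational(2, 5), B)) (Function('v')(B, M) = Mul(Add(-11, B), Rational(2, 5)) = Add(Rational(-22, 5), Mul(Rational(2, 5), B)))
Add(Mul(n, Function('v')(-13, 9)), Add(-239, Mul(-1, 207))) = Add(Mul(-357, Add(Rational(-22, 5), Mul(Rational(2, 5), -13))), Add(-239, Mul(-1, 207))) = Add(Mul(-357, Add(Rational(-22, 5), Rational(-26, 5))), Add(-239, -207)) = Add(Mul(-357, Rational(-48, 5)), -446) = Add(Rational(17136, 5), -446) = Rational(14906, 5)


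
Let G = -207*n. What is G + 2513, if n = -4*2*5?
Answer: 10793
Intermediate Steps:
n = -40 (n = -8*5 = -40)
G = 8280 (G = -207*(-40) = 8280)
G + 2513 = 8280 + 2513 = 10793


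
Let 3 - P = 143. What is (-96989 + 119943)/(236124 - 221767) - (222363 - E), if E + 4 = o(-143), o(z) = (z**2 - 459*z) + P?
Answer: -1958573343/14357 ≈ -1.3642e+5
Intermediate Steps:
P = -140 (P = 3 - 1*143 = 3 - 143 = -140)
o(z) = -140 + z**2 - 459*z (o(z) = (z**2 - 459*z) - 140 = -140 + z**2 - 459*z)
E = 85942 (E = -4 + (-140 + (-143)**2 - 459*(-143)) = -4 + (-140 + 20449 + 65637) = -4 + 85946 = 85942)
(-96989 + 119943)/(236124 - 221767) - (222363 - E) = (-96989 + 119943)/(236124 - 221767) - (222363 - 1*85942) = 22954/14357 - (222363 - 85942) = 22954*(1/14357) - 1*136421 = 22954/14357 - 136421 = -1958573343/14357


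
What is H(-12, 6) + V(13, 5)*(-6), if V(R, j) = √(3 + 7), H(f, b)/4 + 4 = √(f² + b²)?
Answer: -16 - 6*√10 + 24*√5 ≈ 18.692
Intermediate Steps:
H(f, b) = -16 + 4*√(b² + f²) (H(f, b) = -16 + 4*√(f² + b²) = -16 + 4*√(b² + f²))
V(R, j) = √10
H(-12, 6) + V(13, 5)*(-6) = (-16 + 4*√(6² + (-12)²)) + √10*(-6) = (-16 + 4*√(36 + 144)) - 6*√10 = (-16 + 4*√180) - 6*√10 = (-16 + 4*(6*√5)) - 6*√10 = (-16 + 24*√5) - 6*√10 = -16 - 6*√10 + 24*√5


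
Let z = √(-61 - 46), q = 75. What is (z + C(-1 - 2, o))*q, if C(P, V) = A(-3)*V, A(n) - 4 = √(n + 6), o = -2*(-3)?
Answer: 1800 + 450*√3 + 75*I*√107 ≈ 2579.4 + 775.81*I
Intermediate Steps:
o = 6
A(n) = 4 + √(6 + n) (A(n) = 4 + √(n + 6) = 4 + √(6 + n))
C(P, V) = V*(4 + √3) (C(P, V) = (4 + √(6 - 3))*V = (4 + √3)*V = V*(4 + √3))
z = I*√107 (z = √(-107) = I*√107 ≈ 10.344*I)
(z + C(-1 - 2, o))*q = (I*√107 + 6*(4 + √3))*75 = (I*√107 + (24 + 6*√3))*75 = (24 + 6*√3 + I*√107)*75 = 1800 + 450*√3 + 75*I*√107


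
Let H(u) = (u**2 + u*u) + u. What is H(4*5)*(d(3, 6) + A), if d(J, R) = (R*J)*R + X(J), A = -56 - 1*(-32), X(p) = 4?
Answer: 72160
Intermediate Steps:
H(u) = u + 2*u**2 (H(u) = (u**2 + u**2) + u = 2*u**2 + u = u + 2*u**2)
A = -24 (A = -56 + 32 = -24)
d(J, R) = 4 + J*R**2 (d(J, R) = (R*J)*R + 4 = (J*R)*R + 4 = J*R**2 + 4 = 4 + J*R**2)
H(4*5)*(d(3, 6) + A) = ((4*5)*(1 + 2*(4*5)))*((4 + 3*6**2) - 24) = (20*(1 + 2*20))*((4 + 3*36) - 24) = (20*(1 + 40))*((4 + 108) - 24) = (20*41)*(112 - 24) = 820*88 = 72160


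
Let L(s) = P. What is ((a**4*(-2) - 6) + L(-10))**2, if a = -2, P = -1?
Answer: 1521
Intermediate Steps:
L(s) = -1
((a**4*(-2) - 6) + L(-10))**2 = (((-2)**4*(-2) - 6) - 1)**2 = ((16*(-2) - 6) - 1)**2 = ((-32 - 6) - 1)**2 = (-38 - 1)**2 = (-39)**2 = 1521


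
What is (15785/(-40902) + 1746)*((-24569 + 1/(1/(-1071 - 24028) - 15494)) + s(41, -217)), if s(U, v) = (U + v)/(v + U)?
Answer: -682154197641266918425/15906129564114 ≈ -4.2886e+7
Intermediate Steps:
s(U, v) = 1 (s(U, v) = (U + v)/(U + v) = 1)
(15785/(-40902) + 1746)*((-24569 + 1/(1/(-1071 - 24028) - 15494)) + s(41, -217)) = (15785/(-40902) + 1746)*((-24569 + 1/(1/(-1071 - 24028) - 15494)) + 1) = (15785*(-1/40902) + 1746)*((-24569 + 1/(1/(-25099) - 15494)) + 1) = (-15785/40902 + 1746)*((-24569 + 1/(-1/25099 - 15494)) + 1) = 71399107*((-24569 + 1/(-388883907/25099)) + 1)/40902 = 71399107*((-24569 - 25099/388883907) + 1)/40902 = 71399107*(-9554488736182/388883907 + 1)/40902 = (71399107/40902)*(-9554099852275/388883907) = -682154197641266918425/15906129564114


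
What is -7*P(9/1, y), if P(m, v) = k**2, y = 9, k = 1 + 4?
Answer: -175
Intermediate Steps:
k = 5
P(m, v) = 25 (P(m, v) = 5**2 = 25)
-7*P(9/1, y) = -7*25 = -175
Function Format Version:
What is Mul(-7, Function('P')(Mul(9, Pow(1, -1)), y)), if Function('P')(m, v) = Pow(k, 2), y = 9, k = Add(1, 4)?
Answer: -175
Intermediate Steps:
k = 5
Function('P')(m, v) = 25 (Function('P')(m, v) = Pow(5, 2) = 25)
Mul(-7, Function('P')(Mul(9, Pow(1, -1)), y)) = Mul(-7, 25) = -175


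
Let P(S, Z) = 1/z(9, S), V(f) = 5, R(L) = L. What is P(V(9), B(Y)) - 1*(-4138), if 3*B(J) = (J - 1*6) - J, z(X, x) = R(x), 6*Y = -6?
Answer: 20691/5 ≈ 4138.2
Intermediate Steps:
Y = -1 (Y = (⅙)*(-6) = -1)
z(X, x) = x
B(J) = -2 (B(J) = ((J - 1*6) - J)/3 = ((J - 6) - J)/3 = ((-6 + J) - J)/3 = (⅓)*(-6) = -2)
P(S, Z) = 1/S
P(V(9), B(Y)) - 1*(-4138) = 1/5 - 1*(-4138) = ⅕ + 4138 = 20691/5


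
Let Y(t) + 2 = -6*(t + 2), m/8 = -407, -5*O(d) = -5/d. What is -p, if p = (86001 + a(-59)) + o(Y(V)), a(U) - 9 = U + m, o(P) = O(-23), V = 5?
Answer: -1901984/23 ≈ -82695.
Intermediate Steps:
O(d) = 1/d (O(d) = -(-1)/d = 1/d)
m = -3256 (m = 8*(-407) = -3256)
Y(t) = -14 - 6*t (Y(t) = -2 - 6*(t + 2) = -2 - 6*(2 + t) = -2 + (-12 - 6*t) = -14 - 6*t)
o(P) = -1/23 (o(P) = 1/(-23) = -1/23)
a(U) = -3247 + U (a(U) = 9 + (U - 3256) = 9 + (-3256 + U) = -3247 + U)
p = 1901984/23 (p = (86001 + (-3247 - 59)) - 1/23 = (86001 - 3306) - 1/23 = 82695 - 1/23 = 1901984/23 ≈ 82695.)
-p = -1*1901984/23 = -1901984/23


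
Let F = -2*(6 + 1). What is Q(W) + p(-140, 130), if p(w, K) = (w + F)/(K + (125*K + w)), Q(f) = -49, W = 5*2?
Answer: -56851/1160 ≈ -49.009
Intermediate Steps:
W = 10
F = -14 (F = -2*7 = -14)
p(w, K) = (-14 + w)/(w + 126*K) (p(w, K) = (w - 14)/(K + (125*K + w)) = (-14 + w)/(K + (w + 125*K)) = (-14 + w)/(w + 126*K))
Q(W) + p(-140, 130) = -49 + (-14 - 140)/(-140 + 126*130) = -49 - 154/(-140 + 16380) = -49 - 154/16240 = -49 + (1/16240)*(-154) = -49 - 11/1160 = -56851/1160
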